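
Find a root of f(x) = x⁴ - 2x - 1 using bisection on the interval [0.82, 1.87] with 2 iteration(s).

f(x) = x⁴ - 2x - 1
Initial interval: [0.82, 1.87]

Iteration 1:
  c_1 = (0.820000 + 1.870000)/2 = 1.345000
  f(c_1) = f(1.345000) = -0.417429
  f(a) × f(c) ≥ 0, new interval: [1.345000, 1.870000]
Iteration 2:
  c_2 = (1.345000 + 1.870000)/2 = 1.607500
  f(c_2) = f(1.607500) = 2.462347
  f(a) × f(c) < 0, new interval: [1.345000, 1.607500]

After 2 iteration(s), the approximation is c_2 = 1.607500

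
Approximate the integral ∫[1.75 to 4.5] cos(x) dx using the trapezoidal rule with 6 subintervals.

f(x) = cos(x)
a = 1.75, b = 4.5, n = 6
h = (b - a)/n = 0.458333

Trapezoidal rule: (h/2)[f(x₀) + 2f(x₁) + 2f(x₂) + ... + f(xₙ)]

x_0 = 1.7500, f(x_0) = -0.178246, coefficient = 1
x_1 = 2.2083, f(x_1) = -0.595218, coefficient = 2
x_2 = 2.6667, f(x_2) = -0.889327, coefficient = 2
x_3 = 3.1250, f(x_3) = -0.999862, coefficient = 2
x_4 = 3.5833, f(x_4) = -0.904009, coefficient = 2
x_5 = 4.0417, f(x_5) = -0.621552, coefficient = 2
x_6 = 4.5000, f(x_6) = -0.210796, coefficient = 1

I ≈ (0.458333/2) × -8.408978 = -1.927057
Exact value: -1.961516
Error: 0.034459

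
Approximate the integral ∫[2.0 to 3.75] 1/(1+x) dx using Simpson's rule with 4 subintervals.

f(x) = 1/(1+x)
a = 2.0, b = 3.75, n = 4
h = (b - a)/n = 0.437500

Simpson's rule: (h/3)[f(x₀) + 4f(x₁) + 2f(x₂) + ... + f(xₙ)]

x_0 = 2.0000, f(x_0) = 0.333333, coefficient = 1
x_1 = 2.4375, f(x_1) = 0.290909, coefficient = 4
x_2 = 2.8750, f(x_2) = 0.258065, coefficient = 2
x_3 = 3.3125, f(x_3) = 0.231884, coefficient = 4
x_4 = 3.7500, f(x_4) = 0.210526, coefficient = 1

I ≈ (0.437500/3) × 3.151161 = 0.459544
Exact value: 0.459532
Error: 0.000012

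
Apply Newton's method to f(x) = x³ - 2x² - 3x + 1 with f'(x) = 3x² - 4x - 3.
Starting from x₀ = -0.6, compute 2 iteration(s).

f(x) = x³ - 2x² - 3x + 1
f'(x) = 3x² - 4x - 3
x₀ = -0.6

Newton-Raphson formula: x_{n+1} = x_n - f(x_n)/f'(x_n)

Iteration 1:
  f(-0.600000) = 1.864000
  f'(-0.600000) = 0.480000
  x_1 = -0.600000 - 1.864000/0.480000 = -4.483333
Iteration 2:
  f(-4.483333) = -115.866801
  f'(-4.483333) = 75.234167
  x_2 = -4.483333 - (-115.866801)/75.234167 = -2.943251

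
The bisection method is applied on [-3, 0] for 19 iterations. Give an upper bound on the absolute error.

Bisection error bound: |error| ≤ (b-a)/2^n
|error| ≤ (0 - (-3))/2^19 = 3/2^19
|error| ≤ 0.0000057220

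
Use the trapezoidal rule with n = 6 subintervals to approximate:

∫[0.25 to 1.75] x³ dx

f(x) = x³
a = 0.25, b = 1.75, n = 6
h = (b - a)/n = 0.250000

Trapezoidal rule: (h/2)[f(x₀) + 2f(x₁) + 2f(x₂) + ... + f(xₙ)]

x_0 = 0.2500, f(x_0) = 0.015625, coefficient = 1
x_1 = 0.5000, f(x_1) = 0.125000, coefficient = 2
x_2 = 0.7500, f(x_2) = 0.421875, coefficient = 2
x_3 = 1.0000, f(x_3) = 1.000000, coefficient = 2
x_4 = 1.2500, f(x_4) = 1.953125, coefficient = 2
x_5 = 1.5000, f(x_5) = 3.375000, coefficient = 2
x_6 = 1.7500, f(x_6) = 5.359375, coefficient = 1

I ≈ (0.250000/2) × 19.125000 = 2.390625
Exact value: 2.343750
Error: 0.046875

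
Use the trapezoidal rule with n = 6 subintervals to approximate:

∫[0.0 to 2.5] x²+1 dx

f(x) = x²+1
a = 0.0, b = 2.5, n = 6
h = (b - a)/n = 0.416667

Trapezoidal rule: (h/2)[f(x₀) + 2f(x₁) + 2f(x₂) + ... + f(xₙ)]

x_0 = 0.0000, f(x_0) = 1.000000, coefficient = 1
x_1 = 0.4167, f(x_1) = 1.173611, coefficient = 2
x_2 = 0.8333, f(x_2) = 1.694444, coefficient = 2
x_3 = 1.2500, f(x_3) = 2.562500, coefficient = 2
x_4 = 1.6667, f(x_4) = 3.777778, coefficient = 2
x_5 = 2.0833, f(x_5) = 5.340278, coefficient = 2
x_6 = 2.5000, f(x_6) = 7.250000, coefficient = 1

I ≈ (0.416667/2) × 37.347222 = 7.780671
Exact value: 7.708333
Error: 0.072338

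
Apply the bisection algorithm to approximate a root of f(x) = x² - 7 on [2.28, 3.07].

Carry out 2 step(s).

f(x) = x² - 7
Initial interval: [2.28, 3.07]

Iteration 1:
  c_1 = (2.280000 + 3.070000)/2 = 2.675000
  f(c_1) = f(2.675000) = 0.155625
  f(a) × f(c) < 0, new interval: [2.280000, 2.675000]
Iteration 2:
  c_2 = (2.280000 + 2.675000)/2 = 2.477500
  f(c_2) = f(2.477500) = -0.861994
  f(a) × f(c) ≥ 0, new interval: [2.477500, 2.675000]

After 2 iteration(s), the approximation is c_2 = 2.477500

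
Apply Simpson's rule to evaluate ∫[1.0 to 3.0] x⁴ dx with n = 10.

f(x) = x⁴
a = 1.0, b = 3.0, n = 10
h = (b - a)/n = 0.200000

Simpson's rule: (h/3)[f(x₀) + 4f(x₁) + 2f(x₂) + ... + f(xₙ)]

x_0 = 1.0000, f(x_0) = 1.000000, coefficient = 1
x_1 = 1.2000, f(x_1) = 2.073600, coefficient = 4
x_2 = 1.4000, f(x_2) = 3.841600, coefficient = 2
x_3 = 1.6000, f(x_3) = 6.553600, coefficient = 4
x_4 = 1.8000, f(x_4) = 10.497600, coefficient = 2
x_5 = 2.0000, f(x_5) = 16.000000, coefficient = 4
x_6 = 2.2000, f(x_6) = 23.425600, coefficient = 2
x_7 = 2.4000, f(x_7) = 33.177600, coefficient = 4
x_8 = 2.6000, f(x_8) = 45.697600, coefficient = 2
x_9 = 2.8000, f(x_9) = 61.465600, coefficient = 4
x_10 = 3.0000, f(x_10) = 81.000000, coefficient = 1

I ≈ (0.200000/3) × 726.006400 = 48.400427
Exact value: 48.400000
Error: 0.000427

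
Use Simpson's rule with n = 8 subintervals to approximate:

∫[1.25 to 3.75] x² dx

f(x) = x²
a = 1.25, b = 3.75, n = 8
h = (b - a)/n = 0.312500

Simpson's rule: (h/3)[f(x₀) + 4f(x₁) + 2f(x₂) + ... + f(xₙ)]

x_0 = 1.2500, f(x_0) = 1.562500, coefficient = 1
x_1 = 1.5625, f(x_1) = 2.441406, coefficient = 4
x_2 = 1.8750, f(x_2) = 3.515625, coefficient = 2
x_3 = 2.1875, f(x_3) = 4.785156, coefficient = 4
x_4 = 2.5000, f(x_4) = 6.250000, coefficient = 2
x_5 = 2.8125, f(x_5) = 7.910156, coefficient = 4
x_6 = 3.1250, f(x_6) = 9.765625, coefficient = 2
x_7 = 3.4375, f(x_7) = 11.816406, coefficient = 4
x_8 = 3.7500, f(x_8) = 14.062500, coefficient = 1

I ≈ (0.312500/3) × 162.500000 = 16.927083
Exact value: 16.927083
Error: 0.000000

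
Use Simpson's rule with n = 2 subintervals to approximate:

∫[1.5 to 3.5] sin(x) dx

f(x) = sin(x)
a = 1.5, b = 3.5, n = 2
h = (b - a)/n = 1.000000

Simpson's rule: (h/3)[f(x₀) + 4f(x₁) + 2f(x₂) + ... + f(xₙ)]

x_0 = 1.5000, f(x_0) = 0.997495, coefficient = 1
x_1 = 2.5000, f(x_1) = 0.598472, coefficient = 4
x_2 = 3.5000, f(x_2) = -0.350783, coefficient = 1

I ≈ (1.000000/3) × 3.040600 = 1.013533
Exact value: 1.007194
Error: 0.006340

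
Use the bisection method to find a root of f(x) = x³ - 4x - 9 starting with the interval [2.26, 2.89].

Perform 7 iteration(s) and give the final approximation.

f(x) = x³ - 4x - 9
Initial interval: [2.26, 2.89]

Iteration 1:
  c_1 = (2.260000 + 2.890000)/2 = 2.575000
  f(c_1) = f(2.575000) = -2.226141
  f(a) × f(c) ≥ 0, new interval: [2.575000, 2.890000]
Iteration 2:
  c_2 = (2.575000 + 2.890000)/2 = 2.732500
  f(c_2) = f(2.732500) = 0.472365
  f(a) × f(c) < 0, new interval: [2.575000, 2.732500]
Iteration 3:
  c_3 = (2.575000 + 2.732500)/2 = 2.653750
  f(c_3) = f(2.653750) = -0.926260
  f(a) × f(c) ≥ 0, new interval: [2.653750, 2.732500]
Iteration 4:
  c_4 = (2.653750 + 2.732500)/2 = 2.693125
  f(c_4) = f(2.693125) = -0.239474
  f(a) × f(c) ≥ 0, new interval: [2.693125, 2.732500]
Iteration 5:
  c_5 = (2.693125 + 2.732500)/2 = 2.712813
  f(c_5) = f(2.712813) = 0.113291
  f(a) × f(c) < 0, new interval: [2.693125, 2.712813]
Iteration 6:
  c_6 = (2.693125 + 2.712813)/2 = 2.702969
  f(c_6) = f(2.702969) = -0.063877
  f(a) × f(c) ≥ 0, new interval: [2.702969, 2.712813]
Iteration 7:
  c_7 = (2.702969 + 2.712813)/2 = 2.707891
  f(c_7) = f(2.707891) = 0.024510
  f(a) × f(c) < 0, new interval: [2.702969, 2.707891]

After 7 iteration(s), the approximation is c_7 = 2.707891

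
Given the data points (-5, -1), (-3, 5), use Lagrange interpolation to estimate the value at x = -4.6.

Lagrange interpolation formula:
P(x) = Σ yᵢ × Lᵢ(x)
where Lᵢ(x) = Π_{j≠i} (x - xⱼ)/(xᵢ - xⱼ)

L_0(-4.6) = (-4.6 - (-3))/(-5 - (-3)) = 0.800000
L_1(-4.6) = (-4.6 - (-5))/(-3 - (-5)) = 0.200000

P(-4.6) = (-1)×L_0(-4.6) + 5×L_1(-4.6)
P(-4.6) = 0.200000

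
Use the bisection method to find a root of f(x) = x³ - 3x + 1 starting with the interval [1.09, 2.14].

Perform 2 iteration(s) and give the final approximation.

f(x) = x³ - 3x + 1
Initial interval: [1.09, 2.14]

Iteration 1:
  c_1 = (1.090000 + 2.140000)/2 = 1.615000
  f(c_1) = f(1.615000) = 0.367283
  f(a) × f(c) < 0, new interval: [1.090000, 1.615000]
Iteration 2:
  c_2 = (1.090000 + 1.615000)/2 = 1.352500
  f(c_2) = f(1.352500) = -0.583431
  f(a) × f(c) ≥ 0, new interval: [1.352500, 1.615000]

After 2 iteration(s), the approximation is c_2 = 1.352500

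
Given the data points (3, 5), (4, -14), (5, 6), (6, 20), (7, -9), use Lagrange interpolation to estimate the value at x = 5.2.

Lagrange interpolation formula:
P(x) = Σ yᵢ × Lᵢ(x)
where Lᵢ(x) = Π_{j≠i} (x - xⱼ)/(xᵢ - xⱼ)

L_0(5.2) = (5.2 - 4)/(3 - 4) × (5.2 - 5)/(3 - 5) × (5.2 - 6)/(3 - 6) × (5.2 - 7)/(3 - 7) = 0.014400
L_1(5.2) = (5.2 - 3)/(4 - 3) × (5.2 - 5)/(4 - 5) × (5.2 - 6)/(4 - 6) × (5.2 - 7)/(4 - 7) = -0.105600
L_2(5.2) = (5.2 - 3)/(5 - 3) × (5.2 - 4)/(5 - 4) × (5.2 - 6)/(5 - 6) × (5.2 - 7)/(5 - 7) = 0.950400
L_3(5.2) = (5.2 - 3)/(6 - 3) × (5.2 - 4)/(6 - 4) × (5.2 - 5)/(6 - 5) × (5.2 - 7)/(6 - 7) = 0.158400
L_4(5.2) = (5.2 - 3)/(7 - 3) × (5.2 - 4)/(7 - 4) × (5.2 - 5)/(7 - 5) × (5.2 - 6)/(7 - 6) = -0.017600

P(5.2) = 5×L_0(5.2) + (-14)×L_1(5.2) + 6×L_2(5.2) + 20×L_3(5.2) + (-9)×L_4(5.2)
P(5.2) = 10.579200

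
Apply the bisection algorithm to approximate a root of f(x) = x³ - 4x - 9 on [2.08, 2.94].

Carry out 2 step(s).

f(x) = x³ - 4x - 9
Initial interval: [2.08, 2.94]

Iteration 1:
  c_1 = (2.080000 + 2.940000)/2 = 2.510000
  f(c_1) = f(2.510000) = -3.226749
  f(a) × f(c) ≥ 0, new interval: [2.510000, 2.940000]
Iteration 2:
  c_2 = (2.510000 + 2.940000)/2 = 2.725000
  f(c_2) = f(2.725000) = 0.334828
  f(a) × f(c) < 0, new interval: [2.510000, 2.725000]

After 2 iteration(s), the approximation is c_2 = 2.725000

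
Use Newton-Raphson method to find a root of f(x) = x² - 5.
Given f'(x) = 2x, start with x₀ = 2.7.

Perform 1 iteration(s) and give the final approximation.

f(x) = x² - 5
f'(x) = 2x
x₀ = 2.7

Newton-Raphson formula: x_{n+1} = x_n - f(x_n)/f'(x_n)

Iteration 1:
  f(2.700000) = 2.290000
  f'(2.700000) = 5.400000
  x_1 = 2.700000 - 2.290000/5.400000 = 2.275926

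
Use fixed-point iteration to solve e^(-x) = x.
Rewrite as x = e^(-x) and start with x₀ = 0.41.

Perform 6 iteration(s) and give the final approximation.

Equation: e^(-x) = x
Fixed-point form: x = e^(-x)
x₀ = 0.41

x_1 = g(0.410000) = 0.663650
x_2 = g(0.663650) = 0.514968
x_3 = g(0.514968) = 0.597520
x_4 = g(0.597520) = 0.550175
x_5 = g(0.550175) = 0.576849
x_6 = g(0.576849) = 0.561665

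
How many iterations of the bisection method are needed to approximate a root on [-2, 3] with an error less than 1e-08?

We need (b-a)/2^n ≤ 1e-08
(3 - (-2))/2^n ≤ 1e-08
5/2^n ≤ 1e-08
2^n ≥ 500000000
n ≥ log₂(500000000) = 28.90
n ≥ 29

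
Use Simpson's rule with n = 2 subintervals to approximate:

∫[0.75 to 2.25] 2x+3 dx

f(x) = 2x+3
a = 0.75, b = 2.25, n = 2
h = (b - a)/n = 0.750000

Simpson's rule: (h/3)[f(x₀) + 4f(x₁) + 2f(x₂) + ... + f(xₙ)]

x_0 = 0.7500, f(x_0) = 4.500000, coefficient = 1
x_1 = 1.5000, f(x_1) = 6.000000, coefficient = 4
x_2 = 2.2500, f(x_2) = 7.500000, coefficient = 1

I ≈ (0.750000/3) × 36.000000 = 9.000000
Exact value: 9.000000
Error: 0.000000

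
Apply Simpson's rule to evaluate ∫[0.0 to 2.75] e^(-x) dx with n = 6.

f(x) = e^(-x)
a = 0.0, b = 2.75, n = 6
h = (b - a)/n = 0.458333

Simpson's rule: (h/3)[f(x₀) + 4f(x₁) + 2f(x₂) + ... + f(xₙ)]

x_0 = 0.0000, f(x_0) = 1.000000, coefficient = 1
x_1 = 0.4583, f(x_1) = 0.632337, coefficient = 4
x_2 = 0.9167, f(x_2) = 0.399850, coefficient = 2
x_3 = 1.3750, f(x_3) = 0.252840, coefficient = 4
x_4 = 1.8333, f(x_4) = 0.159880, coefficient = 2
x_5 = 2.2917, f(x_5) = 0.101098, coefficient = 4
x_6 = 2.7500, f(x_6) = 0.063928, coefficient = 1

I ≈ (0.458333/3) × 6.128483 = 0.936296
Exact value: 0.936072
Error: 0.000224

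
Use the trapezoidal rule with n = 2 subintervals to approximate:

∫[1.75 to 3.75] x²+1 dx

f(x) = x²+1
a = 1.75, b = 3.75, n = 2
h = (b - a)/n = 1.000000

Trapezoidal rule: (h/2)[f(x₀) + 2f(x₁) + 2f(x₂) + ... + f(xₙ)]

x_0 = 1.7500, f(x_0) = 4.062500, coefficient = 1
x_1 = 2.7500, f(x_1) = 8.562500, coefficient = 2
x_2 = 3.7500, f(x_2) = 15.062500, coefficient = 1

I ≈ (1.000000/2) × 36.250000 = 18.125000
Exact value: 17.791667
Error: 0.333333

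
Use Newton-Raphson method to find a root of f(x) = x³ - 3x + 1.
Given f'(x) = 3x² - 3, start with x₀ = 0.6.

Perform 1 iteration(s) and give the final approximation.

f(x) = x³ - 3x + 1
f'(x) = 3x² - 3
x₀ = 0.6

Newton-Raphson formula: x_{n+1} = x_n - f(x_n)/f'(x_n)

Iteration 1:
  f(0.600000) = -0.584000
  f'(0.600000) = -1.920000
  x_1 = 0.600000 - (-0.584000)/(-1.920000) = 0.295833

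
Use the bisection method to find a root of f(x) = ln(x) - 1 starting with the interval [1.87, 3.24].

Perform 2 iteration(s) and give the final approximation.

f(x) = ln(x) - 1
Initial interval: [1.87, 3.24]

Iteration 1:
  c_1 = (1.870000 + 3.240000)/2 = 2.555000
  f(c_1) = f(2.555000) = -0.061948
  f(a) × f(c) ≥ 0, new interval: [2.555000, 3.240000]
Iteration 2:
  c_2 = (2.555000 + 3.240000)/2 = 2.897500
  f(c_2) = f(2.897500) = 0.063848
  f(a) × f(c) < 0, new interval: [2.555000, 2.897500]

After 2 iteration(s), the approximation is c_2 = 2.897500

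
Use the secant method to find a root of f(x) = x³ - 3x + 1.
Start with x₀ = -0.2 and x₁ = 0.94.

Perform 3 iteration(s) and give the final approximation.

f(x) = x³ - 3x + 1
x₀ = -0.2, x₁ = 0.94

Secant formula: x_{n+1} = x_n - f(x_n)(x_n - x_{n-1})/(f(x_n) - f(x_{n-1}))

Iteration 1:
  f(-0.200000) = 1.592000
  f(0.940000) = -0.989416
  x_2 = 0.940000 - (-0.989416)×(0.940000 - (-0.200000))/(-0.989416 - 1.592000)
       = 0.503056
Iteration 2:
  f(0.940000) = -0.989416
  f(0.503056) = -0.381862
  x_3 = 0.503056 - (-0.381862)×(0.503056 - 0.940000)/(-0.381862 - (-0.989416))
       = 0.228426
Iteration 3:
  f(0.503056) = -0.381862
  f(0.228426) = 0.326640
  x_4 = 0.228426 - 0.326640×(0.228426 - 0.503056)/(0.326640 - (-0.381862))
       = 0.355039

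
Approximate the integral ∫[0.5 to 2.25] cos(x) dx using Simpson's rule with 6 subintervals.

f(x) = cos(x)
a = 0.5, b = 2.25, n = 6
h = (b - a)/n = 0.291667

Simpson's rule: (h/3)[f(x₀) + 4f(x₁) + 2f(x₂) + ... + f(xₙ)]

x_0 = 0.5000, f(x_0) = 0.877583, coefficient = 1
x_1 = 0.7917, f(x_1) = 0.702660, coefficient = 4
x_2 = 1.0833, f(x_2) = 0.468386, coefficient = 2
x_3 = 1.3750, f(x_3) = 0.194548, coefficient = 4
x_4 = 1.6667, f(x_4) = -0.095724, coefficient = 2
x_5 = 1.9583, f(x_5) = -0.377909, coefficient = 4
x_6 = 2.2500, f(x_6) = -0.628174, coefficient = 1

I ≈ (0.291667/3) × 3.071929 = 0.298660
Exact value: 0.298648
Error: 0.000012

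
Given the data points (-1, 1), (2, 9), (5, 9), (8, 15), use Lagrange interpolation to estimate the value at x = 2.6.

Lagrange interpolation formula:
P(x) = Σ yᵢ × Lᵢ(x)
where Lᵢ(x) = Π_{j≠i} (x - xⱼ)/(xᵢ - xⱼ)

L_0(2.6) = (2.6 - 2)/(-1 - 2) × (2.6 - 5)/(-1 - 5) × (2.6 - 8)/(-1 - 8) = -0.048000
L_1(2.6) = (2.6 - (-1))/(2 - (-1)) × (2.6 - 5)/(2 - 5) × (2.6 - 8)/(2 - 8) = 0.864000
L_2(2.6) = (2.6 - (-1))/(5 - (-1)) × (2.6 - 2)/(5 - 2) × (2.6 - 8)/(5 - 8) = 0.216000
L_3(2.6) = (2.6 - (-1))/(8 - (-1)) × (2.6 - 2)/(8 - 2) × (2.6 - 5)/(8 - 5) = -0.032000

P(2.6) = 1×L_0(2.6) + 9×L_1(2.6) + 9×L_2(2.6) + 15×L_3(2.6)
P(2.6) = 9.192000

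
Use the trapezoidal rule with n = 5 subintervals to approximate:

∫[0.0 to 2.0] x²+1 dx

f(x) = x²+1
a = 0.0, b = 2.0, n = 5
h = (b - a)/n = 0.400000

Trapezoidal rule: (h/2)[f(x₀) + 2f(x₁) + 2f(x₂) + ... + f(xₙ)]

x_0 = 0.0000, f(x_0) = 1.000000, coefficient = 1
x_1 = 0.4000, f(x_1) = 1.160000, coefficient = 2
x_2 = 0.8000, f(x_2) = 1.640000, coefficient = 2
x_3 = 1.2000, f(x_3) = 2.440000, coefficient = 2
x_4 = 1.6000, f(x_4) = 3.560000, coefficient = 2
x_5 = 2.0000, f(x_5) = 5.000000, coefficient = 1

I ≈ (0.400000/2) × 23.600000 = 4.720000
Exact value: 4.666667
Error: 0.053333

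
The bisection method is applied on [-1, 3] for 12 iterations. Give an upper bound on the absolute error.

Bisection error bound: |error| ≤ (b-a)/2^n
|error| ≤ (3 - (-1))/2^12 = 4/2^12
|error| ≤ 0.0009765625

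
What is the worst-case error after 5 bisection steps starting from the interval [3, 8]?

Bisection error bound: |error| ≤ (b-a)/2^n
|error| ≤ (8 - 3)/2^5 = 5/2^5
|error| ≤ 0.1562500000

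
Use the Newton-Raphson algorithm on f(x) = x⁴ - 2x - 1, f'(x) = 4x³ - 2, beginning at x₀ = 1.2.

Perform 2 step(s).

f(x) = x⁴ - 2x - 1
f'(x) = 4x³ - 2
x₀ = 1.2

Newton-Raphson formula: x_{n+1} = x_n - f(x_n)/f'(x_n)

Iteration 1:
  f(1.200000) = -1.326400
  f'(1.200000) = 4.912000
  x_1 = 1.200000 - (-1.326400)/4.912000 = 1.470033
Iteration 2:
  f(1.470033) = 0.729838
  f'(1.470033) = 10.706937
  x_2 = 1.470033 - 0.729838/10.706937 = 1.401868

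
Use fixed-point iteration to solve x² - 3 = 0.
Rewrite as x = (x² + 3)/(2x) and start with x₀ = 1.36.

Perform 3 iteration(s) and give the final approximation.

Equation: x² - 3 = 0
Fixed-point form: x = (x² + 3)/(2x)
x₀ = 1.36

x_1 = g(1.360000) = 1.782941
x_2 = g(1.782941) = 1.732777
x_3 = g(1.732777) = 1.732051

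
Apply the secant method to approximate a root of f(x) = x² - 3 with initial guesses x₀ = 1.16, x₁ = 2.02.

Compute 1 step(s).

f(x) = x² - 3
x₀ = 1.16, x₁ = 2.02

Secant formula: x_{n+1} = x_n - f(x_n)(x_n - x_{n-1})/(f(x_n) - f(x_{n-1}))

Iteration 1:
  f(1.160000) = -1.654400
  f(2.020000) = 1.080400
  x_2 = 2.020000 - 1.080400×(2.020000 - 1.160000)/(1.080400 - (-1.654400))
       = 1.680252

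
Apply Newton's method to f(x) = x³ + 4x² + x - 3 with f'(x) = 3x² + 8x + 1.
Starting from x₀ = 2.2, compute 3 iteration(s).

f(x) = x³ + 4x² + x - 3
f'(x) = 3x² + 8x + 1
x₀ = 2.2

Newton-Raphson formula: x_{n+1} = x_n - f(x_n)/f'(x_n)

Iteration 1:
  f(2.200000) = 29.208000
  f'(2.200000) = 33.120000
  x_1 = 2.200000 - 29.208000/33.120000 = 1.318116
Iteration 2:
  f(1.318116) = 7.557968
  f'(1.318116) = 16.757216
  x_2 = 1.318116 - 7.557968/16.757216 = 0.867088
Iteration 3:
  f(0.867088) = 1.526370
  f'(0.867088) = 10.192232
  x_3 = 0.867088 - 1.526370/10.192232 = 0.717330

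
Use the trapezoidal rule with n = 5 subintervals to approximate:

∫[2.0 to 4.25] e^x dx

f(x) = e^x
a = 2.0, b = 4.25, n = 5
h = (b - a)/n = 0.450000

Trapezoidal rule: (h/2)[f(x₀) + 2f(x₁) + 2f(x₂) + ... + f(xₙ)]

x_0 = 2.0000, f(x_0) = 7.389056, coefficient = 1
x_1 = 2.4500, f(x_1) = 11.588347, coefficient = 2
x_2 = 2.9000, f(x_2) = 18.174145, coefficient = 2
x_3 = 3.3500, f(x_3) = 28.502734, coefficient = 2
x_4 = 3.8000, f(x_4) = 44.701184, coefficient = 2
x_5 = 4.2500, f(x_5) = 70.105412, coefficient = 1

I ≈ (0.450000/2) × 283.427289 = 63.771140
Exact value: 62.716356
Error: 1.054784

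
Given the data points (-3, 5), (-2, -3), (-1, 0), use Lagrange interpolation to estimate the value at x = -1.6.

Lagrange interpolation formula:
P(x) = Σ yᵢ × Lᵢ(x)
where Lᵢ(x) = Π_{j≠i} (x - xⱼ)/(xᵢ - xⱼ)

L_0(-1.6) = (-1.6 - (-2))/(-3 - (-2)) × (-1.6 - (-1))/(-3 - (-1)) = -0.120000
L_1(-1.6) = (-1.6 - (-3))/(-2 - (-3)) × (-1.6 - (-1))/(-2 - (-1)) = 0.840000
L_2(-1.6) = (-1.6 - (-3))/(-1 - (-3)) × (-1.6 - (-2))/(-1 - (-2)) = 0.280000

P(-1.6) = 5×L_0(-1.6) + (-3)×L_1(-1.6) + 0×L_2(-1.6)
P(-1.6) = -3.120000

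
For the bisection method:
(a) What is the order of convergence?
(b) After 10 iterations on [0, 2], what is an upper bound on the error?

(a) Bisection has linear (order 1) convergence; the error is halved each step.

(b) Error bound = (b-a)/2^n = (2 - 0)/2^{10}
    = 2/2^{10}

(a) 1 (linear); (b) error ≤ 1.95e-03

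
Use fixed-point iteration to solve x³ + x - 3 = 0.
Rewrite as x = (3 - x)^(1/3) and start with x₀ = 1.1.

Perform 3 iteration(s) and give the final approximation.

Equation: x³ + x - 3 = 0
Fixed-point form: x = (3 - x)^(1/3)
x₀ = 1.1

x_1 = g(1.100000) = 1.238562
x_2 = g(1.238562) = 1.207691
x_3 = g(1.207691) = 1.214705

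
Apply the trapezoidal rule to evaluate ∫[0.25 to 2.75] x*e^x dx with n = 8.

f(x) = x*e^x
a = 0.25, b = 2.75, n = 8
h = (b - a)/n = 0.312500

Trapezoidal rule: (h/2)[f(x₀) + 2f(x₁) + 2f(x₂) + ... + f(xₙ)]

x_0 = 0.2500, f(x_0) = 0.321006, coefficient = 1
x_1 = 0.5625, f(x_1) = 0.987218, coefficient = 2
x_2 = 0.8750, f(x_2) = 2.099016, coefficient = 2
x_3 = 1.1875, f(x_3) = 3.893663, coefficient = 2
x_4 = 1.5000, f(x_4) = 6.722534, coefficient = 2
x_5 = 1.8125, f(x_5) = 11.102909, coefficient = 2
x_6 = 2.1250, f(x_6) = 17.792407, coefficient = 2
x_7 = 2.4375, f(x_7) = 27.895710, coefficient = 2
x_8 = 2.7500, f(x_8) = 43.017238, coefficient = 1

I ≈ (0.312500/2) × 184.325157 = 28.800806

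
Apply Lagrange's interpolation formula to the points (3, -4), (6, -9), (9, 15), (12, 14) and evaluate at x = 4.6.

Lagrange interpolation formula:
P(x) = Σ yᵢ × Lᵢ(x)
where Lᵢ(x) = Π_{j≠i} (x - xⱼ)/(xᵢ - xⱼ)

L_0(4.6) = (4.6 - 6)/(3 - 6) × (4.6 - 9)/(3 - 9) × (4.6 - 12)/(3 - 12) = 0.281383
L_1(4.6) = (4.6 - 3)/(6 - 3) × (4.6 - 9)/(6 - 9) × (4.6 - 12)/(6 - 12) = 0.964741
L_2(4.6) = (4.6 - 3)/(9 - 3) × (4.6 - 6)/(9 - 6) × (4.6 - 12)/(9 - 12) = -0.306963
L_3(4.6) = (4.6 - 3)/(12 - 3) × (4.6 - 6)/(12 - 6) × (4.6 - 9)/(12 - 9) = 0.060840

P(4.6) = (-4)×L_0(4.6) + (-9)×L_1(4.6) + 15×L_2(4.6) + 14×L_3(4.6)
P(4.6) = -13.560889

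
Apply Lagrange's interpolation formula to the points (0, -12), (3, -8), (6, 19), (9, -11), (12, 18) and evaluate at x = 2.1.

Lagrange interpolation formula:
P(x) = Σ yᵢ × Lᵢ(x)
where Lᵢ(x) = Π_{j≠i} (x - xⱼ)/(xᵢ - xⱼ)

L_0(2.1) = (2.1 - 3)/(0 - 3) × (2.1 - 6)/(0 - 6) × (2.1 - 9)/(0 - 9) × (2.1 - 12)/(0 - 12) = 0.123338
L_1(2.1) = (2.1 - 0)/(3 - 0) × (2.1 - 6)/(3 - 6) × (2.1 - 9)/(3 - 9) × (2.1 - 12)/(3 - 12) = 1.151150
L_2(2.1) = (2.1 - 0)/(6 - 0) × (2.1 - 3)/(6 - 3) × (2.1 - 9)/(6 - 9) × (2.1 - 12)/(6 - 12) = -0.398475
L_3(2.1) = (2.1 - 0)/(9 - 0) × (2.1 - 3)/(9 - 3) × (2.1 - 6)/(9 - 6) × (2.1 - 12)/(9 - 12) = 0.150150
L_4(2.1) = (2.1 - 0)/(12 - 0) × (2.1 - 3)/(12 - 3) × (2.1 - 6)/(12 - 6) × (2.1 - 9)/(12 - 9) = -0.026163

P(2.1) = (-12)×L_0(2.1) + (-8)×L_1(2.1) + 19×L_2(2.1) + (-11)×L_3(2.1) + 18×L_4(2.1)
P(2.1) = -20.382850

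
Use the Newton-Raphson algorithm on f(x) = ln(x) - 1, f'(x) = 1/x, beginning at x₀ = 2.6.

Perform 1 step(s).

f(x) = ln(x) - 1
f'(x) = 1/x
x₀ = 2.6

Newton-Raphson formula: x_{n+1} = x_n - f(x_n)/f'(x_n)

Iteration 1:
  f(2.600000) = -0.044489
  f'(2.600000) = 0.384615
  x_1 = 2.600000 - (-0.044489)/0.384615 = 2.715670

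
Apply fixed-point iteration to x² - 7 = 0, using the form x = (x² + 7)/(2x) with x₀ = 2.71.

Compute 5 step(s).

Equation: x² - 7 = 0
Fixed-point form: x = (x² + 7)/(2x)
x₀ = 2.71

x_1 = g(2.710000) = 2.646513
x_2 = g(2.646513) = 2.645751
x_3 = g(2.645751) = 2.645751
x_4 = g(2.645751) = 2.645751
x_5 = g(2.645751) = 2.645751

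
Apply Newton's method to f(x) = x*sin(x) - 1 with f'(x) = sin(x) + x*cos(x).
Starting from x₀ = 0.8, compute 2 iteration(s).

f(x) = x*sin(x) - 1
f'(x) = sin(x) + x*cos(x)
x₀ = 0.8

Newton-Raphson formula: x_{n+1} = x_n - f(x_n)/f'(x_n)

Iteration 1:
  f(0.800000) = -0.426115
  f'(0.800000) = 1.274721
  x_1 = 0.800000 - (-0.426115)/1.274721 = 1.134281
Iteration 2:
  f(1.134281) = 0.027920
  f'(1.134281) = 1.385786
  x_2 = 1.134281 - 0.027920/1.385786 = 1.114134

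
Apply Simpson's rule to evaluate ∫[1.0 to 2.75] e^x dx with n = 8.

f(x) = e^x
a = 1.0, b = 2.75, n = 8
h = (b - a)/n = 0.218750

Simpson's rule: (h/3)[f(x₀) + 4f(x₁) + 2f(x₂) + ... + f(xₙ)]

x_0 = 1.0000, f(x_0) = 2.718282, coefficient = 1
x_1 = 1.2188, f(x_1) = 3.382956, coefficient = 4
x_2 = 1.4375, f(x_2) = 4.210157, coefficient = 2
x_3 = 1.6562, f(x_3) = 5.239625, coefficient = 4
x_4 = 1.8750, f(x_4) = 6.520819, coefficient = 2
x_5 = 2.0938, f(x_5) = 8.115291, coefficient = 4
x_6 = 2.3125, f(x_6) = 10.099642, coefficient = 2
x_7 = 2.5312, f(x_7) = 12.569208, coefficient = 4
x_8 = 2.7500, f(x_8) = 15.642632, coefficient = 1

I ≈ (0.218750/3) × 177.250471 = 12.924514
Exact value: 12.924350
Error: 0.000163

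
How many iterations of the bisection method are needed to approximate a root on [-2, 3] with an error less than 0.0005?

We need (b-a)/2^n ≤ 0.0005
(3 - (-2))/2^n ≤ 0.0005
5/2^n ≤ 0.0005
2^n ≥ 10000
n ≥ log₂(10000) = 13.29
n ≥ 14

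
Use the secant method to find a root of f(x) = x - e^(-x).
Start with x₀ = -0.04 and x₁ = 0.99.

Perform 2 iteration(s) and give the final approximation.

f(x) = x - e^(-x)
x₀ = -0.04, x₁ = 0.99

Secant formula: x_{n+1} = x_n - f(x_n)(x_n - x_{n-1})/(f(x_n) - f(x_{n-1}))

Iteration 1:
  f(-0.040000) = -1.080811
  f(0.990000) = 0.618423
  x_2 = 0.990000 - 0.618423×(0.990000 - (-0.040000))/(0.618423 - (-1.080811))
       = 0.615139
Iteration 2:
  f(0.990000) = 0.618423
  f(0.615139) = 0.074574
  x_3 = 0.615139 - 0.074574×(0.615139 - 0.990000)/(0.074574 - 0.618423)
       = 0.563738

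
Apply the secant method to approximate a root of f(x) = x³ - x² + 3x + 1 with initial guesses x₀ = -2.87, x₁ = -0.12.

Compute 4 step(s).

f(x) = x³ - x² + 3x + 1
x₀ = -2.87, x₁ = -0.12

Secant formula: x_{n+1} = x_n - f(x_n)(x_n - x_{n-1})/(f(x_n) - f(x_{n-1}))

Iteration 1:
  f(-2.870000) = -39.486803
  f(-0.120000) = 0.623872
  x_2 = -0.120000 - 0.623872×(-0.120000 - (-2.870000))/(0.623872 - (-39.486803))
       = -0.162773
Iteration 2:
  f(-0.120000) = 0.623872
  f(-0.162773) = 0.480874
  x_3 = -0.162773 - 0.480874×(-0.162773 - (-0.120000))/(0.480874 - 0.623872)
       = -0.306609
Iteration 3:
  f(-0.162773) = 0.480874
  f(-0.306609) = -0.042661
  x_4 = -0.306609 - (-0.042661)×(-0.306609 - (-0.162773))/(-0.042661 - 0.480874)
       = -0.294889
Iteration 4:
  f(-0.306609) = -0.042661
  f(-0.294889) = 0.002732
  x_5 = -0.294889 - 0.002732×(-0.294889 - (-0.306609))/(0.002732 - (-0.042661))
       = -0.295594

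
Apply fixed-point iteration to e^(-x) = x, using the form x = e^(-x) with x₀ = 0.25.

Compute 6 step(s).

Equation: e^(-x) = x
Fixed-point form: x = e^(-x)
x₀ = 0.25

x_1 = g(0.250000) = 0.778801
x_2 = g(0.778801) = 0.458956
x_3 = g(0.458956) = 0.631943
x_4 = g(0.631943) = 0.531558
x_5 = g(0.531558) = 0.587689
x_6 = g(0.587689) = 0.555610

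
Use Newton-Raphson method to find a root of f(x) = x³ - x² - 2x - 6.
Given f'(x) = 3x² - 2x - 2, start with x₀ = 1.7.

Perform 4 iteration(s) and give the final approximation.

f(x) = x³ - x² - 2x - 6
f'(x) = 3x² - 2x - 2
x₀ = 1.7

Newton-Raphson formula: x_{n+1} = x_n - f(x_n)/f'(x_n)

Iteration 1:
  f(1.700000) = -7.377000
  f'(1.700000) = 3.270000
  x_1 = 1.700000 - (-7.377000)/3.270000 = 3.955963
Iteration 2:
  f(3.955963) = 32.347852
  f'(3.955963) = 37.037010
  x_2 = 3.955963 - 32.347852/37.037010 = 3.082571
Iteration 3:
  f(3.082571) = 7.623949
  f'(3.082571) = 20.341585
  x_3 = 3.082571 - 7.623949/20.341585 = 2.707774
Iteration 4:
  f(2.707774) = 1.105926
  f'(2.707774) = 14.580579
  x_4 = 2.707774 - 1.105926/14.580579 = 2.631925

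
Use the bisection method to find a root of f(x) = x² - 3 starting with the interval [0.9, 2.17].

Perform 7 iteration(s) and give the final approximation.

f(x) = x² - 3
Initial interval: [0.9, 2.17]

Iteration 1:
  c_1 = (0.900000 + 2.170000)/2 = 1.535000
  f(c_1) = f(1.535000) = -0.643775
  f(a) × f(c) ≥ 0, new interval: [1.535000, 2.170000]
Iteration 2:
  c_2 = (1.535000 + 2.170000)/2 = 1.852500
  f(c_2) = f(1.852500) = 0.431756
  f(a) × f(c) < 0, new interval: [1.535000, 1.852500]
Iteration 3:
  c_3 = (1.535000 + 1.852500)/2 = 1.693750
  f(c_3) = f(1.693750) = -0.131211
  f(a) × f(c) ≥ 0, new interval: [1.693750, 1.852500]
Iteration 4:
  c_4 = (1.693750 + 1.852500)/2 = 1.773125
  f(c_4) = f(1.773125) = 0.143972
  f(a) × f(c) < 0, new interval: [1.693750, 1.773125]
Iteration 5:
  c_5 = (1.693750 + 1.773125)/2 = 1.733437
  f(c_5) = f(1.733437) = 0.004806
  f(a) × f(c) < 0, new interval: [1.693750, 1.733437]
Iteration 6:
  c_6 = (1.693750 + 1.733437)/2 = 1.713594
  f(c_6) = f(1.713594) = -0.063596
  f(a) × f(c) ≥ 0, new interval: [1.713594, 1.733437]
Iteration 7:
  c_7 = (1.713594 + 1.733437)/2 = 1.723516
  f(c_7) = f(1.723516) = -0.029494
  f(a) × f(c) ≥ 0, new interval: [1.723516, 1.733437]

After 7 iteration(s), the approximation is c_7 = 1.723516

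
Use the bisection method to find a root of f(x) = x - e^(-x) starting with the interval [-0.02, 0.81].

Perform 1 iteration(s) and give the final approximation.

f(x) = x - e^(-x)
Initial interval: [-0.02, 0.81]

Iteration 1:
  c_1 = (-0.020000 + 0.810000)/2 = 0.395000
  f(c_1) = f(0.395000) = -0.278680
  f(a) × f(c) ≥ 0, new interval: [0.395000, 0.810000]

After 1 iteration(s), the approximation is c_1 = 0.395000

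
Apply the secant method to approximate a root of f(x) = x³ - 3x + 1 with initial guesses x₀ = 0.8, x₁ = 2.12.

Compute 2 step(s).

f(x) = x³ - 3x + 1
x₀ = 0.8, x₁ = 2.12

Secant formula: x_{n+1} = x_n - f(x_n)(x_n - x_{n-1})/(f(x_n) - f(x_{n-1}))

Iteration 1:
  f(0.800000) = -0.888000
  f(2.120000) = 4.168128
  x_2 = 2.120000 - 4.168128×(2.120000 - 0.800000)/(4.168128 - (-0.888000))
       = 1.031830
Iteration 2:
  f(2.120000) = 4.168128
  f(1.031830) = -0.996928
  x_3 = 1.031830 - (-0.996928)×(1.031830 - 2.120000)/(-0.996928 - 4.168128)
       = 1.241862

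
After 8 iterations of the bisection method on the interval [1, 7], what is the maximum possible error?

Bisection error bound: |error| ≤ (b-a)/2^n
|error| ≤ (7 - 1)/2^8 = 6/2^8
|error| ≤ 0.0234375000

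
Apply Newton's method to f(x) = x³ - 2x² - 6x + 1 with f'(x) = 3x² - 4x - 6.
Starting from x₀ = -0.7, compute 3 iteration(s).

f(x) = x³ - 2x² - 6x + 1
f'(x) = 3x² - 4x - 6
x₀ = -0.7

Newton-Raphson formula: x_{n+1} = x_n - f(x_n)/f'(x_n)

Iteration 1:
  f(-0.700000) = 3.877000
  f'(-0.700000) = -1.730000
  x_1 = -0.700000 - 3.877000/(-1.730000) = 1.541040
Iteration 2:
  f(1.541040) = -9.336183
  f'(1.541040) = -5.039745
  x_2 = 1.541040 - (-9.336183)/(-5.039745) = -0.311471
Iteration 3:
  f(-0.311471) = 2.644578
  f'(-0.311471) = -4.463076
  x_3 = -0.311471 - 2.644578/(-4.463076) = 0.281076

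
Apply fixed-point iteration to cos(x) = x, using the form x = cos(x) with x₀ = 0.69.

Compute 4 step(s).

Equation: cos(x) = x
Fixed-point form: x = cos(x)
x₀ = 0.69

x_1 = g(0.690000) = 0.771246
x_2 = g(0.771246) = 0.717043
x_3 = g(0.717043) = 0.753752
x_4 = g(0.753752) = 0.729126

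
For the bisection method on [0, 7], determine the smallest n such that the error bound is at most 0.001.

We need (b-a)/2^n ≤ 0.001
(7 - 0)/2^n ≤ 0.001
7/2^n ≤ 0.001
2^n ≥ 7000
n ≥ log₂(7000) = 12.77
n ≥ 13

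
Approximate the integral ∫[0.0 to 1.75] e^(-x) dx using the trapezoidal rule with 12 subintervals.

f(x) = e^(-x)
a = 0.0, b = 1.75, n = 12
h = (b - a)/n = 0.145833

Trapezoidal rule: (h/2)[f(x₀) + 2f(x₁) + 2f(x₂) + ... + f(xₙ)]

x_0 = 0.0000, f(x_0) = 1.000000, coefficient = 1
x_1 = 0.1458, f(x_1) = 0.864302, coefficient = 2
x_2 = 0.2917, f(x_2) = 0.747018, coefficient = 2
x_3 = 0.4375, f(x_3) = 0.645649, coefficient = 2
x_4 = 0.5833, f(x_4) = 0.558035, coefficient = 2
x_5 = 0.7292, f(x_5) = 0.482311, coefficient = 2
x_6 = 0.8750, f(x_6) = 0.416862, coefficient = 2
x_7 = 1.0208, f(x_7) = 0.360295, coefficient = 2
x_8 = 1.1667, f(x_8) = 0.311403, coefficient = 2
x_9 = 1.3125, f(x_9) = 0.269146, coefficient = 2
x_10 = 1.4583, f(x_10) = 0.232624, coefficient = 2
x_11 = 1.6042, f(x_11) = 0.201057, coefficient = 2
x_12 = 1.7500, f(x_12) = 0.173774, coefficient = 1

I ≈ (0.145833/2) × 11.351175 = 0.827690
Exact value: 0.826226
Error: 0.001464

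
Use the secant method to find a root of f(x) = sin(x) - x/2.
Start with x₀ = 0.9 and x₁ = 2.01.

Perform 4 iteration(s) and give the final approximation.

f(x) = sin(x) - x/2
x₀ = 0.9, x₁ = 2.01

Secant formula: x_{n+1} = x_n - f(x_n)(x_n - x_{n-1})/(f(x_n) - f(x_{n-1}))

Iteration 1:
  f(0.900000) = 0.333327
  f(2.010000) = -0.099909
  x_2 = 2.010000 - (-0.099909)×(2.010000 - 0.900000)/(-0.099909 - 0.333327)
       = 1.754021
Iteration 2:
  f(2.010000) = -0.099909
  f(1.754021) = 0.106251
  x_3 = 1.754021 - 0.106251×(1.754021 - 2.010000)/(0.106251 - (-0.099909))
       = 1.885947
Iteration 3:
  f(1.754021) = 0.106251
  f(1.885947) = 0.007776
  x_4 = 1.885947 - 0.007776×(1.885947 - 1.754021)/(0.007776 - 0.106251)
       = 1.896365
Iteration 4:
  f(1.885947) = 0.007776
  f(1.896365) = -0.000713
  x_5 = 1.896365 - (-0.000713)×(1.896365 - 1.885947)/(-0.000713 - 0.007776)
       = 1.895489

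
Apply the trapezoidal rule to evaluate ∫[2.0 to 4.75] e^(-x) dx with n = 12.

f(x) = e^(-x)
a = 2.0, b = 4.75, n = 12
h = (b - a)/n = 0.229167

Trapezoidal rule: (h/2)[f(x₀) + 2f(x₁) + 2f(x₂) + ... + f(xₙ)]

x_0 = 2.0000, f(x_0) = 0.135335, coefficient = 1
x_1 = 2.2292, f(x_1) = 0.107618, coefficient = 2
x_2 = 2.4583, f(x_2) = 0.085577, coefficient = 2
x_3 = 2.6875, f(x_3) = 0.068051, coefficient = 2
x_4 = 2.9167, f(x_4) = 0.054114, coefficient = 2
x_5 = 3.1458, f(x_5) = 0.043031, coefficient = 2
x_6 = 3.3750, f(x_6) = 0.034218, coefficient = 2
x_7 = 3.6042, f(x_7) = 0.027210, coefficient = 2
x_8 = 3.8333, f(x_8) = 0.021637, coefficient = 2
x_9 = 4.0625, f(x_9) = 0.017206, coefficient = 2
x_10 = 4.2917, f(x_10) = 0.013682, coefficient = 2
x_11 = 4.5208, f(x_11) = 0.010880, coefficient = 2
x_12 = 4.7500, f(x_12) = 0.008652, coefficient = 1

I ≈ (0.229167/2) × 1.110437 = 0.127238
Exact value: 0.126684
Error: 0.000554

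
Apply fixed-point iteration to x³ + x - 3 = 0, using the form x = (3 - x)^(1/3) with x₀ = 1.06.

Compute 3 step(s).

Equation: x³ + x - 3 = 0
Fixed-point form: x = (3 - x)^(1/3)
x₀ = 1.06

x_1 = g(1.060000) = 1.247194
x_2 = g(1.247194) = 1.205715
x_3 = g(1.205715) = 1.215152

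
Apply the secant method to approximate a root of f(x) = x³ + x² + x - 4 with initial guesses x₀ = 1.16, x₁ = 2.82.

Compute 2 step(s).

f(x) = x³ + x² + x - 4
x₀ = 1.16, x₁ = 2.82

Secant formula: x_{n+1} = x_n - f(x_n)(x_n - x_{n-1})/(f(x_n) - f(x_{n-1}))

Iteration 1:
  f(1.160000) = 0.066496
  f(2.820000) = 29.198168
  x_2 = 2.820000 - 29.198168×(2.820000 - 1.160000)/(29.198168 - 0.066496)
       = 1.156211
Iteration 2:
  f(2.820000) = 29.198168
  f(1.156211) = 0.038684
  x_3 = 1.156211 - 0.038684×(1.156211 - 2.820000)/(0.038684 - 29.198168)
       = 1.154004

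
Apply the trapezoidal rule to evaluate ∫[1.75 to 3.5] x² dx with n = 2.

f(x) = x²
a = 1.75, b = 3.5, n = 2
h = (b - a)/n = 0.875000

Trapezoidal rule: (h/2)[f(x₀) + 2f(x₁) + 2f(x₂) + ... + f(xₙ)]

x_0 = 1.7500, f(x_0) = 3.062500, coefficient = 1
x_1 = 2.6250, f(x_1) = 6.890625, coefficient = 2
x_2 = 3.5000, f(x_2) = 12.250000, coefficient = 1

I ≈ (0.875000/2) × 29.093750 = 12.728516
Exact value: 12.505208
Error: 0.223307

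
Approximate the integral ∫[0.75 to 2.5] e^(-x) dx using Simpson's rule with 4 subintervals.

f(x) = e^(-x)
a = 0.75, b = 2.5, n = 4
h = (b - a)/n = 0.437500

Simpson's rule: (h/3)[f(x₀) + 4f(x₁) + 2f(x₂) + ... + f(xₙ)]

x_0 = 0.7500, f(x_0) = 0.472367, coefficient = 1
x_1 = 1.1875, f(x_1) = 0.304983, coefficient = 4
x_2 = 1.6250, f(x_2) = 0.196912, coefficient = 2
x_3 = 2.0625, f(x_3) = 0.127136, coefficient = 4
x_4 = 2.5000, f(x_4) = 0.082085, coefficient = 1

I ≈ (0.437500/3) × 2.676749 = 0.390359
Exact value: 0.390282
Error: 0.000078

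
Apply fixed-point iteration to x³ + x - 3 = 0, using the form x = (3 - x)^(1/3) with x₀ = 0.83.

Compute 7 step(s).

Equation: x³ + x - 3 = 0
Fixed-point form: x = (3 - x)^(1/3)
x₀ = 0.83

x_1 = g(0.830000) = 1.294653
x_2 = g(1.294653) = 1.194733
x_3 = g(1.194733) = 1.217626
x_4 = g(1.217626) = 1.212457
x_5 = g(1.212457) = 1.213628
x_6 = g(1.213628) = 1.213363
x_7 = g(1.213363) = 1.213423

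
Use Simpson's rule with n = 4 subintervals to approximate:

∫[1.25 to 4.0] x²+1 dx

f(x) = x²+1
a = 1.25, b = 4.0, n = 4
h = (b - a)/n = 0.687500

Simpson's rule: (h/3)[f(x₀) + 4f(x₁) + 2f(x₂) + ... + f(xₙ)]

x_0 = 1.2500, f(x_0) = 2.562500, coefficient = 1
x_1 = 1.9375, f(x_1) = 4.753906, coefficient = 4
x_2 = 2.6250, f(x_2) = 7.890625, coefficient = 2
x_3 = 3.3125, f(x_3) = 11.972656, coefficient = 4
x_4 = 4.0000, f(x_4) = 17.000000, coefficient = 1

I ≈ (0.687500/3) × 102.250000 = 23.432292
Exact value: 23.432292
Error: 0.000000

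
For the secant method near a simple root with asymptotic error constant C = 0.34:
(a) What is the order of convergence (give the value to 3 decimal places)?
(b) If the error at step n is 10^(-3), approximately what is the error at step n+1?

(a) Secant method has superlinear convergence with order φ = (1+√5)/2 ≈ 1.618.
    This means |e_{n+1}| ≈ C|e_n|^1.618.

(b) With |e_n| = 10^(-3) and C = 0.34:
    |e_{n+1}| ≈ 0.34 × (10^(-3))^1.618 = 0.34 × 10^(-4.85)

(a) ≈ 1.618 (golden ratio); (b) |e_{n+1}| ≈ 4.757e-06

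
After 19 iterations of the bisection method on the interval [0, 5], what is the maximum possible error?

Bisection error bound: |error| ≤ (b-a)/2^n
|error| ≤ (5 - 0)/2^19 = 5/2^19
|error| ≤ 0.0000095367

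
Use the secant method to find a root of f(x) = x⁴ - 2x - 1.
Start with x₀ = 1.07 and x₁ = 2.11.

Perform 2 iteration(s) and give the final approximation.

f(x) = x⁴ - 2x - 1
x₀ = 1.07, x₁ = 2.11

Secant formula: x_{n+1} = x_n - f(x_n)(x_n - x_{n-1})/(f(x_n) - f(x_{n-1}))

Iteration 1:
  f(1.070000) = -1.829204
  f(2.110000) = 14.601194
  x_2 = 2.110000 - 14.601194×(2.110000 - 1.070000)/(14.601194 - (-1.829204))
       = 1.185784
Iteration 2:
  f(2.110000) = 14.601194
  f(1.185784) = -1.394498
  x_3 = 1.185784 - (-1.394498)×(1.185784 - 2.110000)/(-1.394498 - 14.601194)
       = 1.266356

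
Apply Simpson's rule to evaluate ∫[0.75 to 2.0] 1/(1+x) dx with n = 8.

f(x) = 1/(1+x)
a = 0.75, b = 2.0, n = 8
h = (b - a)/n = 0.156250

Simpson's rule: (h/3)[f(x₀) + 4f(x₁) + 2f(x₂) + ... + f(xₙ)]

x_0 = 0.7500, f(x_0) = 0.571429, coefficient = 1
x_1 = 0.9062, f(x_1) = 0.524590, coefficient = 4
x_2 = 1.0625, f(x_2) = 0.484848, coefficient = 2
x_3 = 1.2188, f(x_3) = 0.450704, coefficient = 4
x_4 = 1.3750, f(x_4) = 0.421053, coefficient = 2
x_5 = 1.5312, f(x_5) = 0.395062, coefficient = 4
x_6 = 1.6875, f(x_6) = 0.372093, coefficient = 2
x_7 = 1.8438, f(x_7) = 0.351648, coefficient = 4
x_8 = 2.0000, f(x_8) = 0.333333, coefficient = 1

I ≈ (0.156250/3) × 10.348768 = 0.538998
Exact value: 0.538997
Error: 0.000002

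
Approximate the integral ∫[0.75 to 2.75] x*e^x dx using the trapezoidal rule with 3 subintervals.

f(x) = x*e^x
a = 0.75, b = 2.75, n = 3
h = (b - a)/n = 0.666667

Trapezoidal rule: (h/2)[f(x₀) + 2f(x₁) + 2f(x₂) + ... + f(xₙ)]

x_0 = 0.7500, f(x_0) = 1.587750, coefficient = 1
x_1 = 1.4167, f(x_1) = 5.841417, coefficient = 2
x_2 = 2.0833, f(x_2) = 16.731656, coefficient = 2
x_3 = 2.7500, f(x_3) = 43.017238, coefficient = 1

I ≈ (0.666667/2) × 89.751134 = 29.917045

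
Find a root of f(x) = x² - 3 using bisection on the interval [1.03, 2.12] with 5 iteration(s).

f(x) = x² - 3
Initial interval: [1.03, 2.12]

Iteration 1:
  c_1 = (1.030000 + 2.120000)/2 = 1.575000
  f(c_1) = f(1.575000) = -0.519375
  f(a) × f(c) ≥ 0, new interval: [1.575000, 2.120000]
Iteration 2:
  c_2 = (1.575000 + 2.120000)/2 = 1.847500
  f(c_2) = f(1.847500) = 0.413256
  f(a) × f(c) < 0, new interval: [1.575000, 1.847500]
Iteration 3:
  c_3 = (1.575000 + 1.847500)/2 = 1.711250
  f(c_3) = f(1.711250) = -0.071623
  f(a) × f(c) ≥ 0, new interval: [1.711250, 1.847500]
Iteration 4:
  c_4 = (1.711250 + 1.847500)/2 = 1.779375
  f(c_4) = f(1.779375) = 0.166175
  f(a) × f(c) < 0, new interval: [1.711250, 1.779375]
Iteration 5:
  c_5 = (1.711250 + 1.779375)/2 = 1.745313
  f(c_5) = f(1.745313) = 0.046116
  f(a) × f(c) < 0, new interval: [1.711250, 1.745313]

After 5 iteration(s), the approximation is c_5 = 1.745313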